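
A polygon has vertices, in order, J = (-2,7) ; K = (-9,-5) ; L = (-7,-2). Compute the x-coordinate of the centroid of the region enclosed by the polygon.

Apply Gauss's area formula. First the cross-terms c_i = x_i·y_{i+1} − x_{i+1}·y_i:
  73, -17, -53  ⇒  2A = 3, A = 1.5.
Then Σ (x_i + x_{i+1})·c_i = -54, so x̄ = -54 / (6·1.5) = -6.

-6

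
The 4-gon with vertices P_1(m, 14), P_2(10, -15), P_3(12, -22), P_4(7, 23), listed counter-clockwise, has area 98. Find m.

4

Write out the shoelace sum; only the two edges meeting at P_1 involve m:
2·Area = [(7·14 − m·23) + (m·(-15) − 10·14)] + 390
       = -38·m + 348 = 196
⇒ m = 4.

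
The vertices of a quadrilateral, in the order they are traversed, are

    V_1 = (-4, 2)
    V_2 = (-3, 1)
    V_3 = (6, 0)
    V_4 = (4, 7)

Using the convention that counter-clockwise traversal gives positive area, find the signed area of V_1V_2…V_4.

Σ = (2) + (-6) + (42) + (36) = 74
Signed area = Σ/2 = 37 (positive ⇒ counter-clockwise traversal).

37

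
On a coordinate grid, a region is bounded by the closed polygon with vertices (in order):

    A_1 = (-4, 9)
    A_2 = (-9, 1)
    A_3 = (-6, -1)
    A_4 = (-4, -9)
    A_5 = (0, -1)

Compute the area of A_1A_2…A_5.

Σ = (77) + (15) + (50) + (4) + (-4) = 142
Area = |Σ|/2 = 71.

71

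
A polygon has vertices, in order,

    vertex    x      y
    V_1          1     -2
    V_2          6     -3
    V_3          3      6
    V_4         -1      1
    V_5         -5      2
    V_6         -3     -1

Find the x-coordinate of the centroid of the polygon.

61/42

Apply the shoelace formula. First the cross-terms c_i = x_i·y_{i+1} − x_{i+1}·y_i:
  9, 45, 9, 3, 11, 7  ⇒  2A = 84, A = 42.
Then Σ (x_i + x_{i+1})·c_i = 366, so x̄ = 366 / (6·42) = 61/42.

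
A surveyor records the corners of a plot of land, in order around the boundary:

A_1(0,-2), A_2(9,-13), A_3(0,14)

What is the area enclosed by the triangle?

Apply the shoelace (surveyor's) formula: 2A = Σ (x_i·y_{i+1} − x_{i+1}·y_i), indices taken mod 3.
A_1→A_2: (0)(-13) − (9)(-2) = 18
A_2→A_3: (9)(14) − (0)(-13) = 126
A_3→A_1: (0)(-2) − (0)(14) = 0
Σ = 144
Area = |Σ|/2 = 72.

72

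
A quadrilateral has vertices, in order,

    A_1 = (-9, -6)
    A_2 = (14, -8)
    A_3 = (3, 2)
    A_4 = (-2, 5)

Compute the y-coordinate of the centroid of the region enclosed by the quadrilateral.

Apply the shoelace (surveyor's) formula. First the cross-terms c_i = x_i·y_{i+1} − x_{i+1}·y_i:
  156, 52, 19, 57  ⇒  2A = 284, A = 142.
Then Σ (y_i + y_{i+1})·c_i = -2420, so ȳ = -2420 / (6·142) = -605/213.

-605/213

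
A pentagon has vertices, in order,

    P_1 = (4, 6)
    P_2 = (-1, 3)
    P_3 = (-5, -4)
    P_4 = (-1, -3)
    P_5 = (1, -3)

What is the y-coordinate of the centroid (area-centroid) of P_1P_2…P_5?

7/18

Apply the shoelace (surveyor's) formula. First the cross-terms c_i = x_i·y_{i+1} − x_{i+1}·y_i:
  18, 19, 11, 6, 18  ⇒  2A = 72, A = 36.
Then Σ (y_i + y_{i+1})·c_i = 84, so ȳ = 84 / (6·36) = 7/18.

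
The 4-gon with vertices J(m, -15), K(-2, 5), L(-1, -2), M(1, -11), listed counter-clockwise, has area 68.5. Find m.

10

The doubled signed area Σ (x_i y_{i+1} − x_{i+1} y_i) is linear in m.
With m=0 it equals -23; the coefficient of m is 16 (from the two edges through J).
So 16·m + -23 = 2·68.5 = 137 ⇒ m = 10.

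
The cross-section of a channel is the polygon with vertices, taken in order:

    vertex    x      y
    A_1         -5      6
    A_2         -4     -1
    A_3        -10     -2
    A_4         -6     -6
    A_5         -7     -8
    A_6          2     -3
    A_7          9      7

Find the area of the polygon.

Cross-terms: 29, -2, 48, 6, 37, 41, 89  ⇒  Σ = 248
Area = |Σ|/2 = 124.

124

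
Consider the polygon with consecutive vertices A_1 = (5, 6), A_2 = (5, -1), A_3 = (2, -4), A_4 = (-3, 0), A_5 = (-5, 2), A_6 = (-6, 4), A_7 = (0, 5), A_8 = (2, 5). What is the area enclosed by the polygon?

66

Cross-terms: -35, -18, -12, -6, -8, -30, -10, -13  ⇒  Σ = -132
Area = |Σ|/2 = 66.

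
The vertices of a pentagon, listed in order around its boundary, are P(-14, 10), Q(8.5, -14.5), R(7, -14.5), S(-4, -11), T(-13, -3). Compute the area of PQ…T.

Apply the shoelace (surveyor's) formula: 2A = Σ (x_i·y_{i+1} − x_{i+1}·y_i), indices taken mod 5.
P→Q: (-14)(-14.5) − (8.5)(10) = 118
Q→R: (8.5)(-14.5) − (7)(-14.5) = -21.75
R→S: (7)(-11) − (-4)(-14.5) = -135
S→T: (-4)(-3) − (-13)(-11) = -131
T→P: (-13)(10) − (-14)(-3) = -172
Σ = -341.75
Area = |Σ|/2 = 170.875.

170.875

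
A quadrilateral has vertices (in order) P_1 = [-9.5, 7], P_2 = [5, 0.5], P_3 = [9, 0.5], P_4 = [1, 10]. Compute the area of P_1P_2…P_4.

Apply the shoelace formula: 2A = Σ (x_i·y_{i+1} − x_{i+1}·y_i), indices taken mod 4.
Σ = (-39.75) + (-2) + (89.5) + (102) = 149.75
Area = |Σ|/2 = 74.875.

74.875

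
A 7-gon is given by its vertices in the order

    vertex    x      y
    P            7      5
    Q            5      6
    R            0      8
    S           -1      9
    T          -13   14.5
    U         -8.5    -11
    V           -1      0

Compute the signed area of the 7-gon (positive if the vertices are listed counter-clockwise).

208.875

Cross-terms: 17, 40, 8, 102.5, 266.25, -11, -5  ⇒  Σ = 417.75
Signed area = Σ/2 = 208.875 (positive ⇒ counter-clockwise traversal).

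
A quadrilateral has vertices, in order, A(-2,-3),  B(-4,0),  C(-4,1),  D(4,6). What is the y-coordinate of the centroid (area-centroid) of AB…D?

41/33

Apply the surveyor's formula. First the cross-terms c_i = x_i·y_{i+1} − x_{i+1}·y_i:
  -12, -4, -28, 0  ⇒  2A = -44, A = -22.
Then Σ (y_i + y_{i+1})·c_i = -164, so ȳ = -164 / (6·(-22)) = 41/33.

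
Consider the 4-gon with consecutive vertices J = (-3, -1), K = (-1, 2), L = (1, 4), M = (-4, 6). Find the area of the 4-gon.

15.5

Apply the surveyor's formula: 2A = Σ (x_i·y_{i+1} − x_{i+1}·y_i), indices taken mod 4.
J→K: (-3)(2) − (-1)(-1) = -7
K→L: (-1)(4) − (1)(2) = -6
L→M: (1)(6) − (-4)(4) = 22
M→J: (-4)(-1) − (-3)(6) = 22
Σ = 31
Area = |Σ|/2 = 15.5.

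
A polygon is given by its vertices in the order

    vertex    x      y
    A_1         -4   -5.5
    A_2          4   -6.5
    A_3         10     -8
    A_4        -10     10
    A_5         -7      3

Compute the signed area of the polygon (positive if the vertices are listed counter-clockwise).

Apply the surveyor's formula: 2A = Σ (x_i·y_{i+1} − x_{i+1}·y_i), indices taken mod 5.
Cross-terms: 48, 33, 20, 40, 50.5  ⇒  Σ = 191.5
Signed area = Σ/2 = 95.75 (positive ⇒ counter-clockwise traversal).

95.75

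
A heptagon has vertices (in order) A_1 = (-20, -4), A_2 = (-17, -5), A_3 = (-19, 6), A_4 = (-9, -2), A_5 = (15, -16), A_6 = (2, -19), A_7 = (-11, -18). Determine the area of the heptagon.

356.5

Apply the shoelace formula: 2A = Σ (x_i·y_{i+1} − x_{i+1}·y_i), indices taken mod 7.
Cross-terms: 32, -197, 92, 174, -253, -245, -316  ⇒  Σ = -713
Area = |Σ|/2 = 356.5.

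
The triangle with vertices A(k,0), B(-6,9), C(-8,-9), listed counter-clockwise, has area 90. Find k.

Write out the shoelace sum; only the two edges meeting at A involve k:
2·Area = [((-8)·0 − k·(-9)) + (k·9 − (-6)·0)] + 126
       = 18·k + 126 = 180
⇒ k = 3.

3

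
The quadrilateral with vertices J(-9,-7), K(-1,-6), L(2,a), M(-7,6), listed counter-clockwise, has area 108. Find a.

The doubled signed area Σ (x_i y_{i+1} − x_{i+1} y_i) is linear in a.
With a=0 it equals 174; the coefficient of a is 6 (from the two edges through L).
So 6·a + 174 = 2·108 = 216 ⇒ a = 7.

7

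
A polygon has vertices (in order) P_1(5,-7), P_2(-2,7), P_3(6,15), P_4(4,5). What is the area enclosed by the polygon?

67

Σ = (21) + (-72) + (-30) + (-53) = -134
Area = |Σ|/2 = 67.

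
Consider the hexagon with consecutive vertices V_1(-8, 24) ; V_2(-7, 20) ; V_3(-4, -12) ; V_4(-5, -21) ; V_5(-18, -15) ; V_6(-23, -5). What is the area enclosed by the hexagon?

477

Cross-terms: 8, 164, 24, -303, -255, -592  ⇒  Σ = -954
Area = |Σ|/2 = 477.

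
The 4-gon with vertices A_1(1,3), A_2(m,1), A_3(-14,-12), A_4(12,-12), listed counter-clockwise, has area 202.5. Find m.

-2

The doubled signed area Σ (x_i y_{i+1} − x_{i+1} y_i) is linear in m.
With m=0 it equals 375; the coefficient of m is -15 (from the two edges through A_2).
So -15·m + 375 = 2·202.5 = 405 ⇒ m = -2.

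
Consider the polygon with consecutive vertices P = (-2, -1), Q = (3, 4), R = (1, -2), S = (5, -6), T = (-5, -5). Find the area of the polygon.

Σ = (-5) + (-10) + (4) + (-55) + (-5) = -71
Area = |Σ|/2 = 35.5.

35.5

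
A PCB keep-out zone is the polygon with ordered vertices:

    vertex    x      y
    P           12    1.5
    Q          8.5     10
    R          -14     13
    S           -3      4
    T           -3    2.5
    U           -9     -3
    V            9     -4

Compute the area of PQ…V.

Apply the shoelace (surveyor's) formula: 2A = Σ (x_i·y_{i+1} − x_{i+1}·y_i), indices taken mod 7.
Cross-terms: 107.25, 250.5, -17, 4.5, 31.5, 63, 61.5  ⇒  Σ = 501.25
Area = |Σ|/2 = 250.625.

250.625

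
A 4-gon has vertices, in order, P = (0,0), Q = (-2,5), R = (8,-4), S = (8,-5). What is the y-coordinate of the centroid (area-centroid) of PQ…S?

-1/3

Apply the shoelace formula. First the cross-terms c_i = x_i·y_{i+1} − x_{i+1}·y_i:
  0, -32, -8, 0  ⇒  2A = -40, A = -20.
Then Σ (y_i + y_{i+1})·c_i = 40, so ȳ = 40 / (6·(-20)) = -1/3.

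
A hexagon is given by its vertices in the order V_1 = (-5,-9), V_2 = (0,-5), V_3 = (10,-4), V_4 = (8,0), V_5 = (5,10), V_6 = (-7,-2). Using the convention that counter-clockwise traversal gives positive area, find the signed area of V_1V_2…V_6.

150

Σ = (25) + (50) + (32) + (80) + (60) + (53) = 300
Signed area = Σ/2 = 150 (positive ⇒ counter-clockwise traversal).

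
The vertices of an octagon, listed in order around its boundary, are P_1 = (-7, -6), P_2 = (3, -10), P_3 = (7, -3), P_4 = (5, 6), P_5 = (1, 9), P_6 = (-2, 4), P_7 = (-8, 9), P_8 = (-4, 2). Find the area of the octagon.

P_1→P_2: (-7)(-10) − (3)(-6) = 88
P_2→P_3: (3)(-3) − (7)(-10) = 61
P_3→P_4: (7)(6) − (5)(-3) = 57
P_4→P_5: (5)(9) − (1)(6) = 39
P_5→P_6: (1)(4) − (-2)(9) = 22
P_6→P_7: (-2)(9) − (-8)(4) = 14
P_7→P_8: (-8)(2) − (-4)(9) = 20
P_8→P_1: (-4)(-6) − (-7)(2) = 38
Σ = 339
Area = |Σ|/2 = 169.5.

169.5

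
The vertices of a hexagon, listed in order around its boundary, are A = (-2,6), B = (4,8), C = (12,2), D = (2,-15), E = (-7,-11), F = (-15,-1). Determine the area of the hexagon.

344.5

Apply the surveyor's formula: 2A = Σ (x_i·y_{i+1} − x_{i+1}·y_i), indices taken mod 6.
A→B: (-2)(8) − (4)(6) = -40
B→C: (4)(2) − (12)(8) = -88
C→D: (12)(-15) − (2)(2) = -184
D→E: (2)(-11) − (-7)(-15) = -127
E→F: (-7)(-1) − (-15)(-11) = -158
F→A: (-15)(6) − (-2)(-1) = -92
Σ = -689
Area = |Σ|/2 = 344.5.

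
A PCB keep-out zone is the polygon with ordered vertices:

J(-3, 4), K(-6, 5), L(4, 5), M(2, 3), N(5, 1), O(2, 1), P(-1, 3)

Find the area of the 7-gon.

Apply Gauss's area formula: 2A = Σ (x_i·y_{i+1} − x_{i+1}·y_i), indices taken mod 7.
Σ = (9) + (-50) + (2) + (-13) + (3) + (7) + (5) = -37
Area = |Σ|/2 = 18.5.

18.5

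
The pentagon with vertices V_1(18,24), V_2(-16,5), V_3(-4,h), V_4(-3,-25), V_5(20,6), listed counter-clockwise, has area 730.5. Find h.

-1

Write out the shoelace sum; only the two edges meeting at V_3 involve h:
2·Area = [((-16)·h − (-4)·5) + ((-4)·(-25) − (-3)·h)] + 1328
       = -13·h + 1448 = 1461
⇒ h = -1.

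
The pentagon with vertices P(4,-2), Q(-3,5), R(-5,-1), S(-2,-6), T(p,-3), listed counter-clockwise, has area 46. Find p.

The doubled signed area Σ (x_i y_{i+1} − x_{i+1} y_i) is linear in p.
With p=0 it equals 88; the coefficient of p is 4 (from the two edges through T).
So 4·p + 88 = 2·46 = 92 ⇒ p = 1.

1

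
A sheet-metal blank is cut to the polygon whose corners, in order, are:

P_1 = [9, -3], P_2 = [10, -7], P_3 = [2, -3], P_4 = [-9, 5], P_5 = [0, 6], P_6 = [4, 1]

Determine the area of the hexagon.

Σ = (-33) + (-16) + (-17) + (-54) + (-24) + (-21) = -165
Area = |Σ|/2 = 82.5.

82.5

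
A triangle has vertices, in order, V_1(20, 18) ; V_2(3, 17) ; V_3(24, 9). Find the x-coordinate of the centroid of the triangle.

Apply Gauss's area formula. First the cross-terms c_i = x_i·y_{i+1} − x_{i+1}·y_i:
  286, -381, 252  ⇒  2A = 157, A = 78.5.
Then Σ (x_i + x_{i+1})·c_i = 7379, so x̄ = 7379 / (6·78.5) = 47/3.

47/3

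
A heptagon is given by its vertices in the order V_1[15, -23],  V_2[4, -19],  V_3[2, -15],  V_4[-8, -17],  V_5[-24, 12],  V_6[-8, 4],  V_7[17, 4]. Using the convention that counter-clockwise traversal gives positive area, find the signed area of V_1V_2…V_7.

-712

Apply Gauss's area formula: 2A = Σ (x_i·y_{i+1} − x_{i+1}·y_i), indices taken mod 7.
Σ = (-193) + (-22) + (-154) + (-504) + (0) + (-100) + (-451) = -1424
Signed area = Σ/2 = -712 (negative ⇒ clockwise traversal).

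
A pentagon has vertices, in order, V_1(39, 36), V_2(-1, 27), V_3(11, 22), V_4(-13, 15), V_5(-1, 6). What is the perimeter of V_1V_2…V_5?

|V_1V_2| = √((-40)² + (-9)²) = √1681 = 41
|V_2V_3| = √((12)² + (-5)²) = √169 = 13
|V_3V_4| = √((-24)² + (-7)²) = √625 = 25
|V_4V_5| = √((12)² + (-9)²) = √225 = 15
|V_5V_1| = √((40)² + (30)²) = √2500 = 50
Perimeter = 41 + 13 + 25 + 15 + 50 = 144.

144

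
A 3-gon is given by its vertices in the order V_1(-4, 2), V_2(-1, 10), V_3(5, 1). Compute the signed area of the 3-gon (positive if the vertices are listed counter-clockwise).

-37.5

Apply Gauss's area formula: 2A = Σ (x_i·y_{i+1} − x_{i+1}·y_i), indices taken mod 3.
Σ = (-38) + (-51) + (14) = -75
Signed area = Σ/2 = -37.5 (negative ⇒ clockwise traversal).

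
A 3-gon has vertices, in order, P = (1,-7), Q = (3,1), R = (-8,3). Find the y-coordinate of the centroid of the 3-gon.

Apply Gauss's area formula. First the cross-terms c_i = x_i·y_{i+1} − x_{i+1}·y_i:
  22, 17, 53  ⇒  2A = 92, A = 46.
Then Σ (y_i + y_{i+1})·c_i = -276, so ȳ = -276 / (6·46) = -1.

-1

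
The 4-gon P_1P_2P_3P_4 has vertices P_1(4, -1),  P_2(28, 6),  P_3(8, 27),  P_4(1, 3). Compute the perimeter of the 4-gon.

84

|P_1P_2| = √((24)² + (7)²) = √625 = 25
|P_2P_3| = √((-20)² + (21)²) = √841 = 29
|P_3P_4| = √((-7)² + (-24)²) = √625 = 25
|P_4P_1| = √((3)² + (-4)²) = √25 = 5
Perimeter = 25 + 29 + 25 + 5 = 84.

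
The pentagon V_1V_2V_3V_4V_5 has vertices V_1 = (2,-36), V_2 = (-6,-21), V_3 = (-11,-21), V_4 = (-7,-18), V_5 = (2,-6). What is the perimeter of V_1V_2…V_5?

|V_1V_2| = √((-8)² + (15)²) = √289 = 17
|V_2V_3| = √((-5)² + (0)²) = √25 = 5
|V_3V_4| = √((4)² + (3)²) = √25 = 5
|V_4V_5| = √((9)² + (12)²) = √225 = 15
|V_5V_1| = √((0)² + (-30)²) = √900 = 30
Perimeter = 17 + 5 + 5 + 15 + 30 = 72.

72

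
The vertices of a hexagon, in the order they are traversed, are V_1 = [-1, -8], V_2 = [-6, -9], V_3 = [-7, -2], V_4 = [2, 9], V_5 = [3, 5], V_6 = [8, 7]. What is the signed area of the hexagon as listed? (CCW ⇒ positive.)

Σ = (-39) + (-51) + (-59) + (-17) + (-19) + (-57) = -242
Signed area = Σ/2 = -121 (negative ⇒ clockwise traversal).

-121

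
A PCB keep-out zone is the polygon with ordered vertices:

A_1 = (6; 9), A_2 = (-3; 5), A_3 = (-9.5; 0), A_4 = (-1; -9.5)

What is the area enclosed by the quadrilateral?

Apply the surveyor's formula: 2A = Σ (x_i·y_{i+1} − x_{i+1}·y_i), indices taken mod 4.
Σ = (57) + (47.5) + (90.25) + (48) = 242.75
Area = |Σ|/2 = 121.375.

121.375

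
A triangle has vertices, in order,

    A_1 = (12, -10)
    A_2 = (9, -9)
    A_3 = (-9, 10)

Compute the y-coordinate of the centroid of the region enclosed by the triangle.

Apply the shoelace formula. First the cross-terms c_i = x_i·y_{i+1} − x_{i+1}·y_i:
  -18, 9, -30  ⇒  2A = -39, A = -19.5.
Then Σ (y_i + y_{i+1})·c_i = 351, so ȳ = 351 / (6·(-19.5)) = -3.

-3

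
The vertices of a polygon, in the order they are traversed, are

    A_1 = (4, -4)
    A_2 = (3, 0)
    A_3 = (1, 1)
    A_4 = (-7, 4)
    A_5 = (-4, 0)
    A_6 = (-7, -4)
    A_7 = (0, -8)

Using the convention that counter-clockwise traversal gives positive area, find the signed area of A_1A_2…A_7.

73

A_1→A_2: (4)(0) − (3)(-4) = 12
A_2→A_3: (3)(1) − (1)(0) = 3
A_3→A_4: (1)(4) − (-7)(1) = 11
A_4→A_5: (-7)(0) − (-4)(4) = 16
A_5→A_6: (-4)(-4) − (-7)(0) = 16
A_6→A_7: (-7)(-8) − (0)(-4) = 56
A_7→A_1: (0)(-4) − (4)(-8) = 32
Σ = 146
Signed area = Σ/2 = 73 (positive ⇒ counter-clockwise traversal).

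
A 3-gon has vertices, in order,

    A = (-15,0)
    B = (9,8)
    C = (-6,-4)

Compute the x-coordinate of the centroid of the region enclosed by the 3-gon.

Apply the shoelace formula. First the cross-terms c_i = x_i·y_{i+1} − x_{i+1}·y_i:
  -120, 12, -60  ⇒  2A = -168, A = -84.
Then Σ (x_i + x_{i+1})·c_i = 2016, so x̄ = 2016 / (6·(-84)) = -4.

-4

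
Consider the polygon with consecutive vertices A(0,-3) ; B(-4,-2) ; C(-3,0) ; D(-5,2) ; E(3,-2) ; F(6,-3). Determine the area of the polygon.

17.5

Cross-terms: -12, -6, -6, 4, 3, -18  ⇒  Σ = -35
Area = |Σ|/2 = 17.5.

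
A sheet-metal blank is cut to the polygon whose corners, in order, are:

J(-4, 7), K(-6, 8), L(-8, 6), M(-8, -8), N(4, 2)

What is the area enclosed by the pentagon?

Σ = (10) + (28) + (112) + (16) + (36) = 202
Area = |Σ|/2 = 101.

101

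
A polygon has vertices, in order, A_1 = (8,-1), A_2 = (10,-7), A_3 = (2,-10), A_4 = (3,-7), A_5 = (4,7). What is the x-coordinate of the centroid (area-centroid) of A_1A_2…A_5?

719/127

Apply the surveyor's formula. First the cross-terms c_i = x_i·y_{i+1} − x_{i+1}·y_i:
  -46, -86, 16, 49, -60  ⇒  2A = -127, A = -63.5.
Then Σ (x_i + x_{i+1})·c_i = -2157, so x̄ = -2157 / (6·(-63.5)) = 719/127.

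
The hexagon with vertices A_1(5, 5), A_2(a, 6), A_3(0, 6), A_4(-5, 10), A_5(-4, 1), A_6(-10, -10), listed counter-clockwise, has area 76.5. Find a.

8

Write out the shoelace sum; only the two edges meeting at A_2 involve a:
2·Area = [(5·6 − a·5) + (a·6 − 0·6)] + 115
       = 1·a + 145 = 153
⇒ a = 8.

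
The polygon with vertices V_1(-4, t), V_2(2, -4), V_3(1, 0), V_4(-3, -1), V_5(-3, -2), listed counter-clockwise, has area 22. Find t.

Write out the shoelace sum; only the two edges meeting at V_1 involve t:
2·Area = [((-3)·t − (-4)·(-2)) + ((-4)·(-4) − 2·t)] + 6
       = -5·t + 14 = 44
⇒ t = -6.

-6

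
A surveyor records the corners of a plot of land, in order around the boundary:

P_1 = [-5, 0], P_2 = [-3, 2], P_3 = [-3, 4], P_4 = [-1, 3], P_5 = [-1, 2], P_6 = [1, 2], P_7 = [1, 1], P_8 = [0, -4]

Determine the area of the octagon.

Cross-terms: -10, -6, -5, 1, -4, -1, -4, -20  ⇒  Σ = -49
Area = |Σ|/2 = 24.5.

24.5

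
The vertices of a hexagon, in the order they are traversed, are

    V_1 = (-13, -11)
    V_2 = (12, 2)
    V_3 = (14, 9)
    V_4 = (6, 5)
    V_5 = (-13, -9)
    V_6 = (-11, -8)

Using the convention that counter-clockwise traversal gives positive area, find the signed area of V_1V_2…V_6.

Apply the surveyor's formula: 2A = Σ (x_i·y_{i+1} − x_{i+1}·y_i), indices taken mod 6.
V_1→V_2: (-13)(2) − (12)(-11) = 106
V_2→V_3: (12)(9) − (14)(2) = 80
V_3→V_4: (14)(5) − (6)(9) = 16
V_4→V_5: (6)(-9) − (-13)(5) = 11
V_5→V_6: (-13)(-8) − (-11)(-9) = 5
V_6→V_1: (-11)(-11) − (-13)(-8) = 17
Σ = 235
Signed area = Σ/2 = 117.5 (positive ⇒ counter-clockwise traversal).

117.5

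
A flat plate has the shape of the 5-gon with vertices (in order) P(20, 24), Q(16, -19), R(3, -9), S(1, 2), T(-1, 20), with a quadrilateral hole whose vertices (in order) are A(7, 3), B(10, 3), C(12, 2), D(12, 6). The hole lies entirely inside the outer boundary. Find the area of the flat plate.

610.5

Outer boundary:
Apply the shoelace formula: 2A = Σ (x_i·y_{i+1} − x_{i+1}·y_i), indices taken mod 5.
P→Q: (20)(-19) − (16)(24) = -764
Q→R: (16)(-9) − (3)(-19) = -87
R→S: (3)(2) − (1)(-9) = 15
S→T: (1)(20) − (-1)(2) = 22
T→P: (-1)(24) − (20)(20) = -424
Σ = -1238
Area = |Σ|/2 = 619.
Hole:
Apply Gauss's area formula: 2A = Σ (x_i·y_{i+1} − x_{i+1}·y_i), indices taken mod 4.
Cross-terms: -9, -16, 48, -6  ⇒  Σ = 17
Area = |Σ|/2 = 8.5.
Net area = 619 − 8.5 = 610.5.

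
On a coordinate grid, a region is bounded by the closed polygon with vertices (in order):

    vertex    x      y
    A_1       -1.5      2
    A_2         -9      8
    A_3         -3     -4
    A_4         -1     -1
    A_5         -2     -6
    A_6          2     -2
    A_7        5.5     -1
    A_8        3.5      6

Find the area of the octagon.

73.25

Apply the shoelace formula: 2A = Σ (x_i·y_{i+1} − x_{i+1}·y_i), indices taken mod 8.
A_1→A_2: (-1.5)(8) − (-9)(2) = 6
A_2→A_3: (-9)(-4) − (-3)(8) = 60
A_3→A_4: (-3)(-1) − (-1)(-4) = -1
A_4→A_5: (-1)(-6) − (-2)(-1) = 4
A_5→A_6: (-2)(-2) − (2)(-6) = 16
A_6→A_7: (2)(-1) − (5.5)(-2) = 9
A_7→A_8: (5.5)(6) − (3.5)(-1) = 36.5
A_8→A_1: (3.5)(2) − (-1.5)(6) = 16
Σ = 146.5
Area = |Σ|/2 = 73.25.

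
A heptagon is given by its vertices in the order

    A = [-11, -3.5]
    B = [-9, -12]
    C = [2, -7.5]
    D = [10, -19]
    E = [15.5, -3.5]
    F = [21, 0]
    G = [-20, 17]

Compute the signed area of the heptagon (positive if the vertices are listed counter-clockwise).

588

Apply Gauss's area formula: 2A = Σ (x_i·y_{i+1} − x_{i+1}·y_i), indices taken mod 7.
Σ = (100.5) + (91.5) + (37) + (259.5) + (73.5) + (357) + (257) = 1176
Signed area = Σ/2 = 588 (positive ⇒ counter-clockwise traversal).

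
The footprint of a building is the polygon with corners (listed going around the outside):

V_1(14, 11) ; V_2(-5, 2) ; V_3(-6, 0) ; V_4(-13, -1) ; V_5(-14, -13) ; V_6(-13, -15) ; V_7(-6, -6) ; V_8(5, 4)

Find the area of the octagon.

145

Apply Gauss's area formula: 2A = Σ (x_i·y_{i+1} − x_{i+1}·y_i), indices taken mod 8.
Cross-terms: 83, 12, 6, 155, 41, -12, 6, -1  ⇒  Σ = 290
Area = |Σ|/2 = 145.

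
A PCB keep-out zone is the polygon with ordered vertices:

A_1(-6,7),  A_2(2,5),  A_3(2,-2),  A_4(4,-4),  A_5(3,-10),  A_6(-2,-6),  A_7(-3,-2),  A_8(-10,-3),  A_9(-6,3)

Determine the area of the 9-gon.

A_1→A_2: (-6)(5) − (2)(7) = -44
A_2→A_3: (2)(-2) − (2)(5) = -14
A_3→A_4: (2)(-4) − (4)(-2) = 0
A_4→A_5: (4)(-10) − (3)(-4) = -28
A_5→A_6: (3)(-6) − (-2)(-10) = -38
A_6→A_7: (-2)(-2) − (-3)(-6) = -14
A_7→A_8: (-3)(-3) − (-10)(-2) = -11
A_8→A_9: (-10)(3) − (-6)(-3) = -48
A_9→A_1: (-6)(7) − (-6)(3) = -24
Σ = -221
Area = |Σ|/2 = 110.5.

110.5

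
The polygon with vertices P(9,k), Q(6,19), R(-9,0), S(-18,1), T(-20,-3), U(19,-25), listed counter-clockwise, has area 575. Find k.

The doubled signed area Σ (x_i y_{i+1} − x_{i+1} y_i) is linear in k.
With k=0 it equals 1189; the coefficient of k is 13 (from the two edges through P).
So 13·k + 1189 = 2·575 = 1150 ⇒ k = -3.

-3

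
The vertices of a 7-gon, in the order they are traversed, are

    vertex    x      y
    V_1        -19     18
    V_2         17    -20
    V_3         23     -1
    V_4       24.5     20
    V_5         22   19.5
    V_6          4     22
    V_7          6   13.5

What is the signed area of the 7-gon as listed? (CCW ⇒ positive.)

Apply the shoelace (surveyor's) formula: 2A = Σ (x_i·y_{i+1} − x_{i+1}·y_i), indices taken mod 7.
V_1→V_2: (-19)(-20) − (17)(18) = 74
V_2→V_3: (17)(-1) − (23)(-20) = 443
V_3→V_4: (23)(20) − (24.5)(-1) = 484.5
V_4→V_5: (24.5)(19.5) − (22)(20) = 37.75
V_5→V_6: (22)(22) − (4)(19.5) = 406
V_6→V_7: (4)(13.5) − (6)(22) = -78
V_7→V_1: (6)(18) − (-19)(13.5) = 364.5
Σ = 1731.75
Signed area = Σ/2 = 865.875 (positive ⇒ counter-clockwise traversal).

865.875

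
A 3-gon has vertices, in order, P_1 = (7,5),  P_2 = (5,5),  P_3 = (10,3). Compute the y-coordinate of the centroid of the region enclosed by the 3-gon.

Apply Gauss's area formula. First the cross-terms c_i = x_i·y_{i+1} − x_{i+1}·y_i:
  10, -35, 29  ⇒  2A = 4, A = 2.
Then Σ (y_i + y_{i+1})·c_i = 52, so ȳ = 52 / (6·2) = 13/3.

13/3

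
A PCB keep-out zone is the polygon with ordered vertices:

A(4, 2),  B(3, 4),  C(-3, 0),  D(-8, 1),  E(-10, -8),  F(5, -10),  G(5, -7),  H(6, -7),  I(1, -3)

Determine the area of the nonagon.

Cross-terms: 10, 12, -3, 74, 140, 15, 7, -11, 14  ⇒  Σ = 258
Area = |Σ|/2 = 129.

129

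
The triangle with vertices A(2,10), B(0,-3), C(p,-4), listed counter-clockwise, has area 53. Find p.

Write out the shoelace sum; only the two edges meeting at C involve p:
2·Area = [(0·(-4) − p·(-3)) + (p·10 − 2·(-4))] + -6
       = 13·p + 2 = 106
⇒ p = 8.

8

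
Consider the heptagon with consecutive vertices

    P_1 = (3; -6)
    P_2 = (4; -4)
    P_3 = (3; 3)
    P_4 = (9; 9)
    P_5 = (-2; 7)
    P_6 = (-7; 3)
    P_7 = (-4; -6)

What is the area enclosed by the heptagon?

128

Apply the shoelace (surveyor's) formula: 2A = Σ (x_i·y_{i+1} − x_{i+1}·y_i), indices taken mod 7.
Σ = (12) + (24) + (0) + (81) + (43) + (54) + (42) = 256
Area = |Σ|/2 = 128.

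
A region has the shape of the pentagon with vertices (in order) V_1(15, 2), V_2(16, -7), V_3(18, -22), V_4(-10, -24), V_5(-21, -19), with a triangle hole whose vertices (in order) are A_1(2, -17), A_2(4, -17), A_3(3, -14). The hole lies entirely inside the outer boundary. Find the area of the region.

540

Outer boundary:
Apply the surveyor's formula: 2A = Σ (x_i·y_{i+1} − x_{i+1}·y_i), indices taken mod 5.
V_1→V_2: (15)(-7) − (16)(2) = -137
V_2→V_3: (16)(-22) − (18)(-7) = -226
V_3→V_4: (18)(-24) − (-10)(-22) = -652
V_4→V_5: (-10)(-19) − (-21)(-24) = -314
V_5→V_1: (-21)(2) − (15)(-19) = 243
Σ = -1086
Area = |Σ|/2 = 543.
Hole:
Apply Gauss's area formula: 2A = Σ (x_i·y_{i+1} − x_{i+1}·y_i), indices taken mod 3.
Σ = (34) + (-5) + (-23) = 6
Area = |Σ|/2 = 3.
Net area = 543 − 3 = 540.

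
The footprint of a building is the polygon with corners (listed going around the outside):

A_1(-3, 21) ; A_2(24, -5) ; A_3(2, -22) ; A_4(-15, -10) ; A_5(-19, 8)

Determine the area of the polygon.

Σ = (-489) + (-518) + (-350) + (-310) + (-375) = -2042
Area = |Σ|/2 = 1021.

1021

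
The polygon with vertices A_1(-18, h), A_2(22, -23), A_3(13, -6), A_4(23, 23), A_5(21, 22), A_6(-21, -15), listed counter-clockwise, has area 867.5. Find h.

Write out the shoelace sum; only the two edges meeting at A_1 involve h:
2·Area = [((-21)·h − (-18)·(-15)) + ((-18)·(-23) − 22·h)] + 774
       = -43·h + 918 = 1735
⇒ h = -19.

-19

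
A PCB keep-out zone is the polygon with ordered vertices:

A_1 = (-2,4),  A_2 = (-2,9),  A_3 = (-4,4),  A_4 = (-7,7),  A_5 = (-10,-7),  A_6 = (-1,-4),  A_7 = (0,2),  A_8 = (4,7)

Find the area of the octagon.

95

Apply the shoelace formula: 2A = Σ (x_i·y_{i+1} − x_{i+1}·y_i), indices taken mod 8.
Σ = (-10) + (28) + (0) + (119) + (33) + (-2) + (-8) + (30) = 190
Area = |Σ|/2 = 95.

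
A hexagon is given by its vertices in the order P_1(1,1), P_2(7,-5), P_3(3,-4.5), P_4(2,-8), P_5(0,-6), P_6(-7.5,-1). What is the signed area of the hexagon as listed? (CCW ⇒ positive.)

-53.5

Apply the surveyor's formula: 2A = Σ (x_i·y_{i+1} − x_{i+1}·y_i), indices taken mod 6.
P_1→P_2: (1)(-5) − (7)(1) = -12
P_2→P_3: (7)(-4.5) − (3)(-5) = -16.5
P_3→P_4: (3)(-8) − (2)(-4.5) = -15
P_4→P_5: (2)(-6) − (0)(-8) = -12
P_5→P_6: (0)(-1) − (-7.5)(-6) = -45
P_6→P_1: (-7.5)(1) − (1)(-1) = -6.5
Σ = -107
Signed area = Σ/2 = -53.5 (negative ⇒ clockwise traversal).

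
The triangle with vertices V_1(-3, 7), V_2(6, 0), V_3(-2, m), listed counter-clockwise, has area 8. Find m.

8

Write out the shoelace sum; only the two edges meeting at V_3 involve m:
2·Area = [(6·m − (-2)·0) + ((-2)·7 − (-3)·m)] + -42
       = 9·m + -56 = 16
⇒ m = 8.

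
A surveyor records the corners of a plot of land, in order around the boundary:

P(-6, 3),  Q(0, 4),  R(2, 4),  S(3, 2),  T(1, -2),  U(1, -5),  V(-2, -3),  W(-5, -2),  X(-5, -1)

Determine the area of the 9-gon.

50.5

Apply the shoelace formula: 2A = Σ (x_i·y_{i+1} − x_{i+1}·y_i), indices taken mod 9.
Σ = (-24) + (-8) + (-8) + (-8) + (-3) + (-13) + (-11) + (-5) + (-21) = -101
Area = |Σ|/2 = 50.5.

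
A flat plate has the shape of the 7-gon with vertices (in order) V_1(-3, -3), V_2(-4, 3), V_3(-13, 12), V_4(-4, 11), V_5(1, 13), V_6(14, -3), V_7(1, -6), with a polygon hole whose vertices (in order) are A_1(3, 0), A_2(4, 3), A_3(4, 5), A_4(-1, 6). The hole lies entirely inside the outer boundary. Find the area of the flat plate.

Outer boundary:
Apply Gauss's area formula: 2A = Σ (x_i·y_{i+1} − x_{i+1}·y_i), indices taken mod 7.
Cross-terms: -21, -9, -95, -63, -185, -81, -21  ⇒  Σ = -475
Area = |Σ|/2 = 237.5.
Hole:
Σ = (9) + (8) + (29) + (-18) = 28
Area = |Σ|/2 = 14.
Net area = 237.5 − 14 = 223.5.

223.5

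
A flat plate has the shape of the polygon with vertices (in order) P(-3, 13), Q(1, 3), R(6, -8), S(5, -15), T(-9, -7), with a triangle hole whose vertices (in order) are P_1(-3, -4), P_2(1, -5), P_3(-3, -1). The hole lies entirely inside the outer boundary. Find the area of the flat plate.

Outer boundary:
P→Q: (-3)(3) − (1)(13) = -22
Q→R: (1)(-8) − (6)(3) = -26
R→S: (6)(-15) − (5)(-8) = -50
S→T: (5)(-7) − (-9)(-15) = -170
T→P: (-9)(13) − (-3)(-7) = -138
Σ = -406
Area = |Σ|/2 = 203.
Hole:
Σ = (19) + (-16) + (9) = 12
Area = |Σ|/2 = 6.
Net area = 203 − 6 = 197.

197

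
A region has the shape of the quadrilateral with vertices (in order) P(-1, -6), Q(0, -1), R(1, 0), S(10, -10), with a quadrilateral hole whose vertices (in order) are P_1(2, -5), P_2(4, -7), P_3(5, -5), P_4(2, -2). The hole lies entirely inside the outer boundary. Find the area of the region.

31.5

Outer boundary:
Apply the shoelace (surveyor's) formula: 2A = Σ (x_i·y_{i+1} − x_{i+1}·y_i), indices taken mod 4.
Σ = (1) + (1) + (-10) + (-70) = -78
Area = |Σ|/2 = 39.
Hole:
Cross-terms: 6, 15, 0, -6  ⇒  Σ = 15
Area = |Σ|/2 = 7.5.
Net area = 39 − 7.5 = 31.5.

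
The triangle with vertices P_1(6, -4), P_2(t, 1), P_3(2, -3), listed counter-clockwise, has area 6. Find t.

The doubled signed area Σ (x_i y_{i+1} − x_{i+1} y_i) is linear in t.
With t=0 it equals 14; the coefficient of t is 1 (from the two edges through P_2).
So 1·t + 14 = 2·6 = 12 ⇒ t = -2.

-2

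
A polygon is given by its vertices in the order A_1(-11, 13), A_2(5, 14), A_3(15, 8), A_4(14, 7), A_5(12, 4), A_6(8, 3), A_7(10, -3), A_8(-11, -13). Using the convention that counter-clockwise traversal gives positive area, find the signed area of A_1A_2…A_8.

Apply the shoelace (surveyor's) formula: 2A = Σ (x_i·y_{i+1} − x_{i+1}·y_i), indices taken mod 8.
A_1→A_2: (-11)(14) − (5)(13) = -219
A_2→A_3: (5)(8) − (15)(14) = -170
A_3→A_4: (15)(7) − (14)(8) = -7
A_4→A_5: (14)(4) − (12)(7) = -28
A_5→A_6: (12)(3) − (8)(4) = 4
A_6→A_7: (8)(-3) − (10)(3) = -54
A_7→A_8: (10)(-13) − (-11)(-3) = -163
A_8→A_1: (-11)(13) − (-11)(-13) = -286
Σ = -923
Signed area = Σ/2 = -461.5 (negative ⇒ clockwise traversal).

-461.5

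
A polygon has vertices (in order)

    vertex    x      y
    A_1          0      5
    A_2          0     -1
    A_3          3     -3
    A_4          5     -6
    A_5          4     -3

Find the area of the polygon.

14.5

Σ = (0) + (3) + (-3) + (9) + (20) = 29
Area = |Σ|/2 = 14.5.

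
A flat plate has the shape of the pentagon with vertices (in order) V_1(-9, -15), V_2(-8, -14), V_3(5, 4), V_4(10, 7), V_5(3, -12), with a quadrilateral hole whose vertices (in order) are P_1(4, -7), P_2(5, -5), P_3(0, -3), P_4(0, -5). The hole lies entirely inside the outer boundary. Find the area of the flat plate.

117.5

Outer boundary:
Apply Gauss's area formula: 2A = Σ (x_i·y_{i+1} − x_{i+1}·y_i), indices taken mod 5.
V_1→V_2: (-9)(-14) − (-8)(-15) = 6
V_2→V_3: (-8)(4) − (5)(-14) = 38
V_3→V_4: (5)(7) − (10)(4) = -5
V_4→V_5: (10)(-12) − (3)(7) = -141
V_5→V_1: (3)(-15) − (-9)(-12) = -153
Σ = -255
Area = |Σ|/2 = 127.5.
Hole:
Cross-terms: 15, -15, 0, 20  ⇒  Σ = 20
Area = |Σ|/2 = 10.
Net area = 127.5 − 10 = 117.5.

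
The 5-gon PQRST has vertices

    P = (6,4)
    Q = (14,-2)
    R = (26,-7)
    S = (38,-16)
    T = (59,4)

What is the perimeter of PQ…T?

|PQ| = √((8)² + (-6)²) = √100 = 10
|QR| = √((12)² + (-5)²) = √169 = 13
|RS| = √((12)² + (-9)²) = √225 = 15
|ST| = √((21)² + (20)²) = √841 = 29
|TP| = √((-53)² + (0)²) = √2809 = 53
Perimeter = 10 + 13 + 15 + 29 + 53 = 120.

120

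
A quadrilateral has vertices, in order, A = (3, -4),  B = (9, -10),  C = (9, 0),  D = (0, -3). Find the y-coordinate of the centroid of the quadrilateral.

Apply the shoelace formula. First the cross-terms c_i = x_i·y_{i+1} − x_{i+1}·y_i:
  6, 90, -27, 9  ⇒  2A = 78, A = 39.
Then Σ (y_i + y_{i+1})·c_i = -966, so ȳ = -966 / (6·39) = -161/39.

-161/39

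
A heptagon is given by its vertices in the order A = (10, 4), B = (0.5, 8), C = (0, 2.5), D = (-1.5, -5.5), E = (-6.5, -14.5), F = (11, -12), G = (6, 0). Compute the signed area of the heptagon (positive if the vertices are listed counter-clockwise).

Apply Gauss's area formula: 2A = Σ (x_i·y_{i+1} − x_{i+1}·y_i), indices taken mod 7.
A→B: (10)(8) − (0.5)(4) = 78
B→C: (0.5)(2.5) − (0)(8) = 1.25
C→D: (0)(-5.5) − (-1.5)(2.5) = 3.75
D→E: (-1.5)(-14.5) − (-6.5)(-5.5) = -14
E→F: (-6.5)(-12) − (11)(-14.5) = 237.5
F→G: (11)(0) − (6)(-12) = 72
G→A: (6)(4) − (10)(0) = 24
Σ = 402.5
Signed area = Σ/2 = 201.25 (positive ⇒ counter-clockwise traversal).

201.25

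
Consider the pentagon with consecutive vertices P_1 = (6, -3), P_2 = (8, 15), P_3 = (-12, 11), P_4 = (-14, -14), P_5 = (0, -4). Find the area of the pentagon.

P_1→P_2: (6)(15) − (8)(-3) = 114
P_2→P_3: (8)(11) − (-12)(15) = 268
P_3→P_4: (-12)(-14) − (-14)(11) = 322
P_4→P_5: (-14)(-4) − (0)(-14) = 56
P_5→P_1: (0)(-3) − (6)(-4) = 24
Σ = 784
Area = |Σ|/2 = 392.

392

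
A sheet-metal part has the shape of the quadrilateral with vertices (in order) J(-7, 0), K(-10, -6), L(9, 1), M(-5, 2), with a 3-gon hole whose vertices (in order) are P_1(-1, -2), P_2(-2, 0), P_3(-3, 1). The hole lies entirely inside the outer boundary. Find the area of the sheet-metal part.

Outer boundary:
J→K: (-7)(-6) − (-10)(0) = 42
K→L: (-10)(1) − (9)(-6) = 44
L→M: (9)(2) − (-5)(1) = 23
M→J: (-5)(0) − (-7)(2) = 14
Σ = 123
Area = |Σ|/2 = 61.5.
Hole:
Apply the surveyor's formula: 2A = Σ (x_i·y_{i+1} − x_{i+1}·y_i), indices taken mod 3.
P_1→P_2: (-1)(0) − (-2)(-2) = -4
P_2→P_3: (-2)(1) − (-3)(0) = -2
P_3→P_1: (-3)(-2) − (-1)(1) = 7
Σ = 1
Area = |Σ|/2 = 0.5.
Net area = 61.5 − 0.5 = 61.

61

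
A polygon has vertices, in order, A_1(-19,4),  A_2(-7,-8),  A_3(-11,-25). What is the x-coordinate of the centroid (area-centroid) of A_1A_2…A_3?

-37/3

Apply the shoelace formula. First the cross-terms c_i = x_i·y_{i+1} − x_{i+1}·y_i:
  180, 87, -519  ⇒  2A = -252, A = -126.
Then Σ (x_i + x_{i+1})·c_i = 9324, so x̄ = 9324 / (6·(-126)) = -37/3.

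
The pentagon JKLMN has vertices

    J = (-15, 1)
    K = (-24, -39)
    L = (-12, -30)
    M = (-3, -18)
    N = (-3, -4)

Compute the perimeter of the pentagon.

|JK| = √((-9)² + (-40)²) = √1681 = 41
|KL| = √((12)² + (9)²) = √225 = 15
|LM| = √((9)² + (12)²) = √225 = 15
|MN| = √((0)² + (14)²) = √196 = 14
|NJ| = √((-12)² + (5)²) = √169 = 13
Perimeter = 41 + 15 + 15 + 14 + 13 = 98.

98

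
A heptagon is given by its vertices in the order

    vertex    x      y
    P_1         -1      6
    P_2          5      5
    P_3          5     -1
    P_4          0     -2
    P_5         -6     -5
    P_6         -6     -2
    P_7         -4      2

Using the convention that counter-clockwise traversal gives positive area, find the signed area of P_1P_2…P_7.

Apply Gauss's area formula: 2A = Σ (x_i·y_{i+1} − x_{i+1}·y_i), indices taken mod 7.
Σ = (-35) + (-30) + (-10) + (-12) + (-18) + (-20) + (-22) = -147
Signed area = Σ/2 = -73.5 (negative ⇒ clockwise traversal).

-73.5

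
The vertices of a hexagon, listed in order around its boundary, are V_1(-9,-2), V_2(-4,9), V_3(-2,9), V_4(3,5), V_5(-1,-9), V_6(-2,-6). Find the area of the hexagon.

114

Apply the shoelace formula: 2A = Σ (x_i·y_{i+1} − x_{i+1}·y_i), indices taken mod 6.
Σ = (-89) + (-18) + (-37) + (-22) + (-12) + (-50) = -228
Area = |Σ|/2 = 114.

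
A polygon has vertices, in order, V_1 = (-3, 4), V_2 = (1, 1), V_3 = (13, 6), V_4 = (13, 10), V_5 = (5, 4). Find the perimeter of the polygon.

40

|V_1V_2| = √((4)² + (-3)²) = √25 = 5
|V_2V_3| = √((12)² + (5)²) = √169 = 13
|V_3V_4| = √((0)² + (4)²) = √16 = 4
|V_4V_5| = √((-8)² + (-6)²) = √100 = 10
|V_5V_1| = √((-8)² + (0)²) = √64 = 8
Perimeter = 5 + 13 + 4 + 10 + 8 = 40.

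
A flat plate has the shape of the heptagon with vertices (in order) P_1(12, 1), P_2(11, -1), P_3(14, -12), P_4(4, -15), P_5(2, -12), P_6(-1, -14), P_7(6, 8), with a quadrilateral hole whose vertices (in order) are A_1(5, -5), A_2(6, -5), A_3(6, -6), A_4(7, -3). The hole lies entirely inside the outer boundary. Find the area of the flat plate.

186

Outer boundary:
Apply the shoelace (surveyor's) formula: 2A = Σ (x_i·y_{i+1} − x_{i+1}·y_i), indices taken mod 7.
Σ = (-23) + (-118) + (-162) + (-18) + (-40) + (76) + (-90) = -375
Area = |Σ|/2 = 187.5.
Hole:
Apply the surveyor's formula: 2A = Σ (x_i·y_{i+1} − x_{i+1}·y_i), indices taken mod 4.
Cross-terms: 5, -6, 24, -20  ⇒  Σ = 3
Area = |Σ|/2 = 1.5.
Net area = 187.5 − 1.5 = 186.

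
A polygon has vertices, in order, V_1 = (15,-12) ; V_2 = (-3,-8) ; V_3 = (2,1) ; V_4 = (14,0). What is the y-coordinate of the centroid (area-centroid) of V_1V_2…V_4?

-5.16

Apply Gauss's area formula. First the cross-terms c_i = x_i·y_{i+1} − x_{i+1}·y_i:
  -156, 13, -14, -168  ⇒  2A = -325, A = -162.5.
Then Σ (y_i + y_{i+1})·c_i = 5031, so ȳ = 5031 / (6·(-162.5)) = -5.16.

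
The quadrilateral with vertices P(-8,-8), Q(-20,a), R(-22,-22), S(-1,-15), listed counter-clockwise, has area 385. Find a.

The doubled signed area Σ (x_i y_{i+1} − x_{i+1} y_i) is linear in a.
With a=0 it equals 476; the coefficient of a is 14 (from the two edges through Q).
So 14·a + 476 = 2·385 = 770 ⇒ a = 21.

21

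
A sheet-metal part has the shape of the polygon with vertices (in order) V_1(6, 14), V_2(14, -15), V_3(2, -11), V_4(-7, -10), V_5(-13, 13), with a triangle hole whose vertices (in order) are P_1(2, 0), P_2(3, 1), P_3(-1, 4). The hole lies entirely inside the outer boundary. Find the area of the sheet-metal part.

490.5

Outer boundary:
Cross-terms: -286, -124, -97, -221, -260  ⇒  Σ = -988
Area = |Σ|/2 = 494.
Hole:
Apply the shoelace formula: 2A = Σ (x_i·y_{i+1} − x_{i+1}·y_i), indices taken mod 3.
Σ = (2) + (13) + (-8) = 7
Area = |Σ|/2 = 3.5.
Net area = 494 − 3.5 = 490.5.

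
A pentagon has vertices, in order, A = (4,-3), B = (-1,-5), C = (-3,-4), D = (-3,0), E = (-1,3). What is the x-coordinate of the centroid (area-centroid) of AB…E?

-7/24

Apply the shoelace (surveyor's) formula. First the cross-terms c_i = x_i·y_{i+1} − x_{i+1}·y_i:
  -23, -11, -12, -9, -9  ⇒  2A = -64, A = -32.
Then Σ (x_i + x_{i+1})·c_i = 56, so x̄ = 56 / (6·(-32)) = -7/24.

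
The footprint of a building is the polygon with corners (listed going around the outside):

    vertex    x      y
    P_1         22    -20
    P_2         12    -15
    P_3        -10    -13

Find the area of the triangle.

45

Apply Gauss's area formula: 2A = Σ (x_i·y_{i+1} − x_{i+1}·y_i), indices taken mod 3.
Σ = (-90) + (-306) + (486) = 90
Area = |Σ|/2 = 45.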